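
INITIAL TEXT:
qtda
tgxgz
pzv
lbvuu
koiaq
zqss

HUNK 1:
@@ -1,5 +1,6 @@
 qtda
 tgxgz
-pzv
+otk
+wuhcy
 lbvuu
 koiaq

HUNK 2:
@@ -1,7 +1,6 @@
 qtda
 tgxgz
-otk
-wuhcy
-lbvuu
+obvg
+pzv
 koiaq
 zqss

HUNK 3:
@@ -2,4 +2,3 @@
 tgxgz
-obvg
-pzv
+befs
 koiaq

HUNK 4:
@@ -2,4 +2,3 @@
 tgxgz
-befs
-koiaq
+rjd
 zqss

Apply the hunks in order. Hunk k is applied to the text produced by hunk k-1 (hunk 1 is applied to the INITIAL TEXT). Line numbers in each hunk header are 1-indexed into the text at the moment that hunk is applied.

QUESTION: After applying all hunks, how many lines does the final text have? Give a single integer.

Answer: 4

Derivation:
Hunk 1: at line 1 remove [pzv] add [otk,wuhcy] -> 7 lines: qtda tgxgz otk wuhcy lbvuu koiaq zqss
Hunk 2: at line 1 remove [otk,wuhcy,lbvuu] add [obvg,pzv] -> 6 lines: qtda tgxgz obvg pzv koiaq zqss
Hunk 3: at line 2 remove [obvg,pzv] add [befs] -> 5 lines: qtda tgxgz befs koiaq zqss
Hunk 4: at line 2 remove [befs,koiaq] add [rjd] -> 4 lines: qtda tgxgz rjd zqss
Final line count: 4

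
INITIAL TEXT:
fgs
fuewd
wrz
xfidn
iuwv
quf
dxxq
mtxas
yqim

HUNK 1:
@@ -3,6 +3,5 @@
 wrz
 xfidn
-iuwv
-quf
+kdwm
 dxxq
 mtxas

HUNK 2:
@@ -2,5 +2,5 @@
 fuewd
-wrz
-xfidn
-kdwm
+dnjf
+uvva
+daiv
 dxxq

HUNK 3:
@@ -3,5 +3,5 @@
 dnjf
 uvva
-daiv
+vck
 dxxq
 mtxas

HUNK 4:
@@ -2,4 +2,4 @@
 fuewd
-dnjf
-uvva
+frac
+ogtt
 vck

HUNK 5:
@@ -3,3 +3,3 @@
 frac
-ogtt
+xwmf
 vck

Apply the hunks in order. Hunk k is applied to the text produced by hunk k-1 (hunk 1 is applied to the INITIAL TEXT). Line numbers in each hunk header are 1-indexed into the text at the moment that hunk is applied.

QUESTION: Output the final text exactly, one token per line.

Answer: fgs
fuewd
frac
xwmf
vck
dxxq
mtxas
yqim

Derivation:
Hunk 1: at line 3 remove [iuwv,quf] add [kdwm] -> 8 lines: fgs fuewd wrz xfidn kdwm dxxq mtxas yqim
Hunk 2: at line 2 remove [wrz,xfidn,kdwm] add [dnjf,uvva,daiv] -> 8 lines: fgs fuewd dnjf uvva daiv dxxq mtxas yqim
Hunk 3: at line 3 remove [daiv] add [vck] -> 8 lines: fgs fuewd dnjf uvva vck dxxq mtxas yqim
Hunk 4: at line 2 remove [dnjf,uvva] add [frac,ogtt] -> 8 lines: fgs fuewd frac ogtt vck dxxq mtxas yqim
Hunk 5: at line 3 remove [ogtt] add [xwmf] -> 8 lines: fgs fuewd frac xwmf vck dxxq mtxas yqim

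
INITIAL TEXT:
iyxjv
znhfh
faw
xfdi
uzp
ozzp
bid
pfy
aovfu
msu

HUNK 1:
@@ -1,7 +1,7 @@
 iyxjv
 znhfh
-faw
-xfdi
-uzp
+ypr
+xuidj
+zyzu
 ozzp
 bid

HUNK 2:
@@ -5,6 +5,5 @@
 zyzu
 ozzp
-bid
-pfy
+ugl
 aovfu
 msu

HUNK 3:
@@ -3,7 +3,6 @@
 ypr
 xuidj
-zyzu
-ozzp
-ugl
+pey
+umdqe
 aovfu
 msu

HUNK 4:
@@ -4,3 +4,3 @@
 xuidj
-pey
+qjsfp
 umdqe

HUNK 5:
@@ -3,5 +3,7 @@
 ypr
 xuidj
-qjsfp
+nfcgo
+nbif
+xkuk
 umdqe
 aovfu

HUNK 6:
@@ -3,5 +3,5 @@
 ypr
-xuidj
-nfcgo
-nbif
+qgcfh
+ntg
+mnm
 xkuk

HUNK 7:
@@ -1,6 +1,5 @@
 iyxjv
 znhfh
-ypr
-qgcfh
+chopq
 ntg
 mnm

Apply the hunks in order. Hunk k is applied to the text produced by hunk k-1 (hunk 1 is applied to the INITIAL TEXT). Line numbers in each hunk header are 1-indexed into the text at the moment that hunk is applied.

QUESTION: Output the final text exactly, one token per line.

Answer: iyxjv
znhfh
chopq
ntg
mnm
xkuk
umdqe
aovfu
msu

Derivation:
Hunk 1: at line 1 remove [faw,xfdi,uzp] add [ypr,xuidj,zyzu] -> 10 lines: iyxjv znhfh ypr xuidj zyzu ozzp bid pfy aovfu msu
Hunk 2: at line 5 remove [bid,pfy] add [ugl] -> 9 lines: iyxjv znhfh ypr xuidj zyzu ozzp ugl aovfu msu
Hunk 3: at line 3 remove [zyzu,ozzp,ugl] add [pey,umdqe] -> 8 lines: iyxjv znhfh ypr xuidj pey umdqe aovfu msu
Hunk 4: at line 4 remove [pey] add [qjsfp] -> 8 lines: iyxjv znhfh ypr xuidj qjsfp umdqe aovfu msu
Hunk 5: at line 3 remove [qjsfp] add [nfcgo,nbif,xkuk] -> 10 lines: iyxjv znhfh ypr xuidj nfcgo nbif xkuk umdqe aovfu msu
Hunk 6: at line 3 remove [xuidj,nfcgo,nbif] add [qgcfh,ntg,mnm] -> 10 lines: iyxjv znhfh ypr qgcfh ntg mnm xkuk umdqe aovfu msu
Hunk 7: at line 1 remove [ypr,qgcfh] add [chopq] -> 9 lines: iyxjv znhfh chopq ntg mnm xkuk umdqe aovfu msu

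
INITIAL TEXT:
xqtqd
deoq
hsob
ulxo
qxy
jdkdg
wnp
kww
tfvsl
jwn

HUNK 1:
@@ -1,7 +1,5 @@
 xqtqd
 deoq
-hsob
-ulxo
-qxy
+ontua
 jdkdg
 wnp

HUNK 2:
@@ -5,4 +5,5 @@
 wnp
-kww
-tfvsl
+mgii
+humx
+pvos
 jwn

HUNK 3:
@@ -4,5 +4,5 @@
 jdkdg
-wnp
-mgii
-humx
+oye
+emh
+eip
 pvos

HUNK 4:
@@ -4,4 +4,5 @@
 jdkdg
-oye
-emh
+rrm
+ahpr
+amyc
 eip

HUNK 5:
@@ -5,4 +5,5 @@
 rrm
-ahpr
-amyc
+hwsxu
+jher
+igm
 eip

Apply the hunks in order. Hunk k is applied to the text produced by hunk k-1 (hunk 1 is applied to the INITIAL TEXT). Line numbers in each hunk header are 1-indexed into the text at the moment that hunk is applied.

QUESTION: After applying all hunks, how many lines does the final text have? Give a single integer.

Answer: 11

Derivation:
Hunk 1: at line 1 remove [hsob,ulxo,qxy] add [ontua] -> 8 lines: xqtqd deoq ontua jdkdg wnp kww tfvsl jwn
Hunk 2: at line 5 remove [kww,tfvsl] add [mgii,humx,pvos] -> 9 lines: xqtqd deoq ontua jdkdg wnp mgii humx pvos jwn
Hunk 3: at line 4 remove [wnp,mgii,humx] add [oye,emh,eip] -> 9 lines: xqtqd deoq ontua jdkdg oye emh eip pvos jwn
Hunk 4: at line 4 remove [oye,emh] add [rrm,ahpr,amyc] -> 10 lines: xqtqd deoq ontua jdkdg rrm ahpr amyc eip pvos jwn
Hunk 5: at line 5 remove [ahpr,amyc] add [hwsxu,jher,igm] -> 11 lines: xqtqd deoq ontua jdkdg rrm hwsxu jher igm eip pvos jwn
Final line count: 11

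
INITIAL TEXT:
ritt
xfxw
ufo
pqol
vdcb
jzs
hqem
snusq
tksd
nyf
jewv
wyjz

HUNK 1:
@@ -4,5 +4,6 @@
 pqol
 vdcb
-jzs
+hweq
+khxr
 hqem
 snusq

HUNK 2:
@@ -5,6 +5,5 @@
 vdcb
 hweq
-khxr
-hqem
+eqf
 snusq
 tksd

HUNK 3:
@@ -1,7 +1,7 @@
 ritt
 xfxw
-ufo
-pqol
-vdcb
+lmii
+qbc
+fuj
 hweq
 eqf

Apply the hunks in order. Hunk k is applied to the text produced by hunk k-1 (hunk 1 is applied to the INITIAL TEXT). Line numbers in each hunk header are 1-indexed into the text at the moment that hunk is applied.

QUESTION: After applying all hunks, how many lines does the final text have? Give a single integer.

Answer: 12

Derivation:
Hunk 1: at line 4 remove [jzs] add [hweq,khxr] -> 13 lines: ritt xfxw ufo pqol vdcb hweq khxr hqem snusq tksd nyf jewv wyjz
Hunk 2: at line 5 remove [khxr,hqem] add [eqf] -> 12 lines: ritt xfxw ufo pqol vdcb hweq eqf snusq tksd nyf jewv wyjz
Hunk 3: at line 1 remove [ufo,pqol,vdcb] add [lmii,qbc,fuj] -> 12 lines: ritt xfxw lmii qbc fuj hweq eqf snusq tksd nyf jewv wyjz
Final line count: 12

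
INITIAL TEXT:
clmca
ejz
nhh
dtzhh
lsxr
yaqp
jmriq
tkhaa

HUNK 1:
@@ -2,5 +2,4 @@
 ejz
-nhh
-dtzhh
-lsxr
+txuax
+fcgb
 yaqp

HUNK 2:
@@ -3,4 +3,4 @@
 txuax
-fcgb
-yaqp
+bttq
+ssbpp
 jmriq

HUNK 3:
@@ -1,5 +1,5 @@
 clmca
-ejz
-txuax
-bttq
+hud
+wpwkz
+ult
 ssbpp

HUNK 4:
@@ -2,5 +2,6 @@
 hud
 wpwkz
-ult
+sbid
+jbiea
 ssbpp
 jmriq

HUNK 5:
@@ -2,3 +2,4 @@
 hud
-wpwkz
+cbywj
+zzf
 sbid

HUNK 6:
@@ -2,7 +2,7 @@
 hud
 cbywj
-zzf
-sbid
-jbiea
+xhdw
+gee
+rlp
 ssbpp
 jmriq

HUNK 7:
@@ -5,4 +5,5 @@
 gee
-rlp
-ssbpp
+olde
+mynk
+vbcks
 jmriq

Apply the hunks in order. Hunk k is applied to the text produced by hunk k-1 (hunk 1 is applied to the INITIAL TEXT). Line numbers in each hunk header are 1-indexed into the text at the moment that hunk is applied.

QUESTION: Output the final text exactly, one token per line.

Hunk 1: at line 2 remove [nhh,dtzhh,lsxr] add [txuax,fcgb] -> 7 lines: clmca ejz txuax fcgb yaqp jmriq tkhaa
Hunk 2: at line 3 remove [fcgb,yaqp] add [bttq,ssbpp] -> 7 lines: clmca ejz txuax bttq ssbpp jmriq tkhaa
Hunk 3: at line 1 remove [ejz,txuax,bttq] add [hud,wpwkz,ult] -> 7 lines: clmca hud wpwkz ult ssbpp jmriq tkhaa
Hunk 4: at line 2 remove [ult] add [sbid,jbiea] -> 8 lines: clmca hud wpwkz sbid jbiea ssbpp jmriq tkhaa
Hunk 5: at line 2 remove [wpwkz] add [cbywj,zzf] -> 9 lines: clmca hud cbywj zzf sbid jbiea ssbpp jmriq tkhaa
Hunk 6: at line 2 remove [zzf,sbid,jbiea] add [xhdw,gee,rlp] -> 9 lines: clmca hud cbywj xhdw gee rlp ssbpp jmriq tkhaa
Hunk 7: at line 5 remove [rlp,ssbpp] add [olde,mynk,vbcks] -> 10 lines: clmca hud cbywj xhdw gee olde mynk vbcks jmriq tkhaa

Answer: clmca
hud
cbywj
xhdw
gee
olde
mynk
vbcks
jmriq
tkhaa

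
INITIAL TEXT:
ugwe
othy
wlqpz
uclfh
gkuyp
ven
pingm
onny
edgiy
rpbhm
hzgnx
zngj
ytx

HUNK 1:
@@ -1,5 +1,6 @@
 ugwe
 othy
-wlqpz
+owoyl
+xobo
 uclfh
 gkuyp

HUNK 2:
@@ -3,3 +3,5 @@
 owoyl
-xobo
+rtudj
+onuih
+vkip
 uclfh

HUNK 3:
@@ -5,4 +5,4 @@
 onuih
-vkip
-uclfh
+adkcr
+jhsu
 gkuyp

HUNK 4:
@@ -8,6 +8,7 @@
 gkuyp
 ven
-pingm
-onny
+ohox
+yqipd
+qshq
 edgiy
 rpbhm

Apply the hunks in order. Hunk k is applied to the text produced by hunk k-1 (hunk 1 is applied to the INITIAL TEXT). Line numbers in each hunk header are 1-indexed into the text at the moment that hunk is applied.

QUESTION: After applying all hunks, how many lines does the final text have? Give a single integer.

Hunk 1: at line 1 remove [wlqpz] add [owoyl,xobo] -> 14 lines: ugwe othy owoyl xobo uclfh gkuyp ven pingm onny edgiy rpbhm hzgnx zngj ytx
Hunk 2: at line 3 remove [xobo] add [rtudj,onuih,vkip] -> 16 lines: ugwe othy owoyl rtudj onuih vkip uclfh gkuyp ven pingm onny edgiy rpbhm hzgnx zngj ytx
Hunk 3: at line 5 remove [vkip,uclfh] add [adkcr,jhsu] -> 16 lines: ugwe othy owoyl rtudj onuih adkcr jhsu gkuyp ven pingm onny edgiy rpbhm hzgnx zngj ytx
Hunk 4: at line 8 remove [pingm,onny] add [ohox,yqipd,qshq] -> 17 lines: ugwe othy owoyl rtudj onuih adkcr jhsu gkuyp ven ohox yqipd qshq edgiy rpbhm hzgnx zngj ytx
Final line count: 17

Answer: 17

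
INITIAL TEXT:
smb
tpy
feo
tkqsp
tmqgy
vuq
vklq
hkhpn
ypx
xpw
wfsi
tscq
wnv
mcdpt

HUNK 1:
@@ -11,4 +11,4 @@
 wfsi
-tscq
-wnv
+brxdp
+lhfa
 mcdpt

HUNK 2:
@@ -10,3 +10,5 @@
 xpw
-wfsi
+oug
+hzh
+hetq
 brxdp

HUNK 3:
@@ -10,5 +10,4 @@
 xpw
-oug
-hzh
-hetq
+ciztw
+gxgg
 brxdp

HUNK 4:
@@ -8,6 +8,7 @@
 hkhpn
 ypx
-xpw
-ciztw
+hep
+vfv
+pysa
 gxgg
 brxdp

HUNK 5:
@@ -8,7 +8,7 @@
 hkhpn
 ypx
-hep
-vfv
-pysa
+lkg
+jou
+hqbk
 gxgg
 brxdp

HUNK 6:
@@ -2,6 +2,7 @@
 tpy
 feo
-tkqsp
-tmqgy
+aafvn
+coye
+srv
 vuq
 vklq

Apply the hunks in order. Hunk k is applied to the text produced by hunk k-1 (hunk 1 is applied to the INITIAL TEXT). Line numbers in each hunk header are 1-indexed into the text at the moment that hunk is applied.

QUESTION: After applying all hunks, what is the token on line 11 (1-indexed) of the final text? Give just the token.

Answer: lkg

Derivation:
Hunk 1: at line 11 remove [tscq,wnv] add [brxdp,lhfa] -> 14 lines: smb tpy feo tkqsp tmqgy vuq vklq hkhpn ypx xpw wfsi brxdp lhfa mcdpt
Hunk 2: at line 10 remove [wfsi] add [oug,hzh,hetq] -> 16 lines: smb tpy feo tkqsp tmqgy vuq vklq hkhpn ypx xpw oug hzh hetq brxdp lhfa mcdpt
Hunk 3: at line 10 remove [oug,hzh,hetq] add [ciztw,gxgg] -> 15 lines: smb tpy feo tkqsp tmqgy vuq vklq hkhpn ypx xpw ciztw gxgg brxdp lhfa mcdpt
Hunk 4: at line 8 remove [xpw,ciztw] add [hep,vfv,pysa] -> 16 lines: smb tpy feo tkqsp tmqgy vuq vklq hkhpn ypx hep vfv pysa gxgg brxdp lhfa mcdpt
Hunk 5: at line 8 remove [hep,vfv,pysa] add [lkg,jou,hqbk] -> 16 lines: smb tpy feo tkqsp tmqgy vuq vklq hkhpn ypx lkg jou hqbk gxgg brxdp lhfa mcdpt
Hunk 6: at line 2 remove [tkqsp,tmqgy] add [aafvn,coye,srv] -> 17 lines: smb tpy feo aafvn coye srv vuq vklq hkhpn ypx lkg jou hqbk gxgg brxdp lhfa mcdpt
Final line 11: lkg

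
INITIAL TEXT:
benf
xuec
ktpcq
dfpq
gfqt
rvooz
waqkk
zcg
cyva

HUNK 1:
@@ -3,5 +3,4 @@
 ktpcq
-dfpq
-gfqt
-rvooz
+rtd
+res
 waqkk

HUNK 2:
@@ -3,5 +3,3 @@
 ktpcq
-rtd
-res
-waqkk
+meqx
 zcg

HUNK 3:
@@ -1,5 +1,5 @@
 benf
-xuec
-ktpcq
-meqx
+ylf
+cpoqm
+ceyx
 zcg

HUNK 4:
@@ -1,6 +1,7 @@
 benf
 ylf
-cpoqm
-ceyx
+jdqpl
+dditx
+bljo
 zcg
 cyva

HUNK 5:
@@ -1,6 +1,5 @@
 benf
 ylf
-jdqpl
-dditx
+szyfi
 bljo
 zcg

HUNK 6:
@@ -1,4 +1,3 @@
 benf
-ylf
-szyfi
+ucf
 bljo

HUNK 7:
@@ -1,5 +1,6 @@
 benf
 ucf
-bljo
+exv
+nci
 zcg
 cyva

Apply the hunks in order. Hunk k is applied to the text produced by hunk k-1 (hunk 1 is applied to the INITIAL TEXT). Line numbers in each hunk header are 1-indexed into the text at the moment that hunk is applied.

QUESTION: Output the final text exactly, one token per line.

Hunk 1: at line 3 remove [dfpq,gfqt,rvooz] add [rtd,res] -> 8 lines: benf xuec ktpcq rtd res waqkk zcg cyva
Hunk 2: at line 3 remove [rtd,res,waqkk] add [meqx] -> 6 lines: benf xuec ktpcq meqx zcg cyva
Hunk 3: at line 1 remove [xuec,ktpcq,meqx] add [ylf,cpoqm,ceyx] -> 6 lines: benf ylf cpoqm ceyx zcg cyva
Hunk 4: at line 1 remove [cpoqm,ceyx] add [jdqpl,dditx,bljo] -> 7 lines: benf ylf jdqpl dditx bljo zcg cyva
Hunk 5: at line 1 remove [jdqpl,dditx] add [szyfi] -> 6 lines: benf ylf szyfi bljo zcg cyva
Hunk 6: at line 1 remove [ylf,szyfi] add [ucf] -> 5 lines: benf ucf bljo zcg cyva
Hunk 7: at line 1 remove [bljo] add [exv,nci] -> 6 lines: benf ucf exv nci zcg cyva

Answer: benf
ucf
exv
nci
zcg
cyva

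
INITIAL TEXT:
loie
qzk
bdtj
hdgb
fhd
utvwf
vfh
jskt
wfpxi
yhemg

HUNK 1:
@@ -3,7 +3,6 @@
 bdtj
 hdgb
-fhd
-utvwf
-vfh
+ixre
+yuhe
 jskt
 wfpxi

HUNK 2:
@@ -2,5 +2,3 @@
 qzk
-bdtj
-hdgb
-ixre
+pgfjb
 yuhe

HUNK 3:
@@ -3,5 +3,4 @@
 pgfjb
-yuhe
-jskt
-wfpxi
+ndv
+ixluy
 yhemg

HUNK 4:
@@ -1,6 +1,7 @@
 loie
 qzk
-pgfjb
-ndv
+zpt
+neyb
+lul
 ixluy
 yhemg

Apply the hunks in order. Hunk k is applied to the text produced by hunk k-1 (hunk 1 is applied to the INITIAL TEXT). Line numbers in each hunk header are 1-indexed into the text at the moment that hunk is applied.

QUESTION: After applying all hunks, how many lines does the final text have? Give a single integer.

Hunk 1: at line 3 remove [fhd,utvwf,vfh] add [ixre,yuhe] -> 9 lines: loie qzk bdtj hdgb ixre yuhe jskt wfpxi yhemg
Hunk 2: at line 2 remove [bdtj,hdgb,ixre] add [pgfjb] -> 7 lines: loie qzk pgfjb yuhe jskt wfpxi yhemg
Hunk 3: at line 3 remove [yuhe,jskt,wfpxi] add [ndv,ixluy] -> 6 lines: loie qzk pgfjb ndv ixluy yhemg
Hunk 4: at line 1 remove [pgfjb,ndv] add [zpt,neyb,lul] -> 7 lines: loie qzk zpt neyb lul ixluy yhemg
Final line count: 7

Answer: 7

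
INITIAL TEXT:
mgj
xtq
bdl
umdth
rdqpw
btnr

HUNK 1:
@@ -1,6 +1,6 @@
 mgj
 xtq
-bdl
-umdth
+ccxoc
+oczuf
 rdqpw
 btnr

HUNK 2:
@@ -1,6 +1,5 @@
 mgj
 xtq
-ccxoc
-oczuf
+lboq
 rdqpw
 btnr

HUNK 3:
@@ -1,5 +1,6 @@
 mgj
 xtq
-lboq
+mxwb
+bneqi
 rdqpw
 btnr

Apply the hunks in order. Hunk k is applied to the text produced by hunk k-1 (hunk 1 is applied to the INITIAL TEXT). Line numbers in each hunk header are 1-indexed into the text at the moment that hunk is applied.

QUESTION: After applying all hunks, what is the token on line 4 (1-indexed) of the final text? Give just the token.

Answer: bneqi

Derivation:
Hunk 1: at line 1 remove [bdl,umdth] add [ccxoc,oczuf] -> 6 lines: mgj xtq ccxoc oczuf rdqpw btnr
Hunk 2: at line 1 remove [ccxoc,oczuf] add [lboq] -> 5 lines: mgj xtq lboq rdqpw btnr
Hunk 3: at line 1 remove [lboq] add [mxwb,bneqi] -> 6 lines: mgj xtq mxwb bneqi rdqpw btnr
Final line 4: bneqi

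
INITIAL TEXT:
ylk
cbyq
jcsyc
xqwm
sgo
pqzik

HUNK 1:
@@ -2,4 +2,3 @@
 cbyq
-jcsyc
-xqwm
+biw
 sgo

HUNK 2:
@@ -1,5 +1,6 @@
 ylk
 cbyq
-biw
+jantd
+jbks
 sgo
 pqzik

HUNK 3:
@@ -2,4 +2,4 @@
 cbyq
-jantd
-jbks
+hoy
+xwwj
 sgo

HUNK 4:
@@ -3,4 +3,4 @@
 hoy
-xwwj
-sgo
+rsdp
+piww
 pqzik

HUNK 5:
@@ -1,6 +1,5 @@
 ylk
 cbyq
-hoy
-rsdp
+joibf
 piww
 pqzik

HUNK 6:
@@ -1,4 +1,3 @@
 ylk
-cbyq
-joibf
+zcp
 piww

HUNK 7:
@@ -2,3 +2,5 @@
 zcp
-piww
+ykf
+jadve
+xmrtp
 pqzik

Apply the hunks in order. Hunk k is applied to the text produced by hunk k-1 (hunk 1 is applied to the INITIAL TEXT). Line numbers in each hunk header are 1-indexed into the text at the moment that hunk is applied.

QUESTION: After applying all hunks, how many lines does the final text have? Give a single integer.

Hunk 1: at line 2 remove [jcsyc,xqwm] add [biw] -> 5 lines: ylk cbyq biw sgo pqzik
Hunk 2: at line 1 remove [biw] add [jantd,jbks] -> 6 lines: ylk cbyq jantd jbks sgo pqzik
Hunk 3: at line 2 remove [jantd,jbks] add [hoy,xwwj] -> 6 lines: ylk cbyq hoy xwwj sgo pqzik
Hunk 4: at line 3 remove [xwwj,sgo] add [rsdp,piww] -> 6 lines: ylk cbyq hoy rsdp piww pqzik
Hunk 5: at line 1 remove [hoy,rsdp] add [joibf] -> 5 lines: ylk cbyq joibf piww pqzik
Hunk 6: at line 1 remove [cbyq,joibf] add [zcp] -> 4 lines: ylk zcp piww pqzik
Hunk 7: at line 2 remove [piww] add [ykf,jadve,xmrtp] -> 6 lines: ylk zcp ykf jadve xmrtp pqzik
Final line count: 6

Answer: 6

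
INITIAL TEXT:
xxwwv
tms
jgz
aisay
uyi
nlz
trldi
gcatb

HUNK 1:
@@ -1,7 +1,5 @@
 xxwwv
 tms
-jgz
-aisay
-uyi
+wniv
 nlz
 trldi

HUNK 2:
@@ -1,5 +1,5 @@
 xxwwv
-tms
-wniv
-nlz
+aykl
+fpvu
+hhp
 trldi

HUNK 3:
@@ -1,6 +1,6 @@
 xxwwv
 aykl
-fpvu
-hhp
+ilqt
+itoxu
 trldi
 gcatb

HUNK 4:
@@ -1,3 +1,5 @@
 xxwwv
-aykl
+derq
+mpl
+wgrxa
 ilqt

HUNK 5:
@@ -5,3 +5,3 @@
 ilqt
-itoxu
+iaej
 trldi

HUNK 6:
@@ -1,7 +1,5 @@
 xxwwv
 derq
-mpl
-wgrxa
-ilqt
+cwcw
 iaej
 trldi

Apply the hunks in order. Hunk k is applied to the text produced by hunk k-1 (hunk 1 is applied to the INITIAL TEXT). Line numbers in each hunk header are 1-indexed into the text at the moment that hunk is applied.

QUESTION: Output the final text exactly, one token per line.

Answer: xxwwv
derq
cwcw
iaej
trldi
gcatb

Derivation:
Hunk 1: at line 1 remove [jgz,aisay,uyi] add [wniv] -> 6 lines: xxwwv tms wniv nlz trldi gcatb
Hunk 2: at line 1 remove [tms,wniv,nlz] add [aykl,fpvu,hhp] -> 6 lines: xxwwv aykl fpvu hhp trldi gcatb
Hunk 3: at line 1 remove [fpvu,hhp] add [ilqt,itoxu] -> 6 lines: xxwwv aykl ilqt itoxu trldi gcatb
Hunk 4: at line 1 remove [aykl] add [derq,mpl,wgrxa] -> 8 lines: xxwwv derq mpl wgrxa ilqt itoxu trldi gcatb
Hunk 5: at line 5 remove [itoxu] add [iaej] -> 8 lines: xxwwv derq mpl wgrxa ilqt iaej trldi gcatb
Hunk 6: at line 1 remove [mpl,wgrxa,ilqt] add [cwcw] -> 6 lines: xxwwv derq cwcw iaej trldi gcatb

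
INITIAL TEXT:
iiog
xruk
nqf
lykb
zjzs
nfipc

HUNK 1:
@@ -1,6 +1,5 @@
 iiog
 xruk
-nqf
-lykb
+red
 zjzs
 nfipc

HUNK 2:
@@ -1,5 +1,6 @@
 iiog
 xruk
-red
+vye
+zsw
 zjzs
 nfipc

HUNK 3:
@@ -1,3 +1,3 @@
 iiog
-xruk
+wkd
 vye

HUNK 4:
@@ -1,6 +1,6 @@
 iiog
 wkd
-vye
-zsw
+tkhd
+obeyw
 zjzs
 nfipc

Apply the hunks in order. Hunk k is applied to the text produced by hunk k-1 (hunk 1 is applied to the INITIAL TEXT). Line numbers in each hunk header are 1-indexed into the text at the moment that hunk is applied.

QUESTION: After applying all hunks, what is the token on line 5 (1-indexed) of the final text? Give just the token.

Hunk 1: at line 1 remove [nqf,lykb] add [red] -> 5 lines: iiog xruk red zjzs nfipc
Hunk 2: at line 1 remove [red] add [vye,zsw] -> 6 lines: iiog xruk vye zsw zjzs nfipc
Hunk 3: at line 1 remove [xruk] add [wkd] -> 6 lines: iiog wkd vye zsw zjzs nfipc
Hunk 4: at line 1 remove [vye,zsw] add [tkhd,obeyw] -> 6 lines: iiog wkd tkhd obeyw zjzs nfipc
Final line 5: zjzs

Answer: zjzs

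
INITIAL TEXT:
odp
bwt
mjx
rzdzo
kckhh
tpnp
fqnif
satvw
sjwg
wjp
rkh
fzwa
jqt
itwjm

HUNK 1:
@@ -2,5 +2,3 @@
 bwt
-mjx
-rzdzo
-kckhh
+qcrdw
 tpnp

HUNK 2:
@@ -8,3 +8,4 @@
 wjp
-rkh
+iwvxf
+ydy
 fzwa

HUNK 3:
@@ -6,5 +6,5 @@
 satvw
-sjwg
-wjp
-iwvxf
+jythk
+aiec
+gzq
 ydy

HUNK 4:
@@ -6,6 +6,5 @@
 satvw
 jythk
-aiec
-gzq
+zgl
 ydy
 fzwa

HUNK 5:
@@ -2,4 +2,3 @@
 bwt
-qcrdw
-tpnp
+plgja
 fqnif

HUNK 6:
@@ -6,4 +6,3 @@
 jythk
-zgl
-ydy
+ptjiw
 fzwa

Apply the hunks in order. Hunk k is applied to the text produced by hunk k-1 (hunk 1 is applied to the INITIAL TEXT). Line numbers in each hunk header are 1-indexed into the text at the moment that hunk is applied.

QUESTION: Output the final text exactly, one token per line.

Hunk 1: at line 2 remove [mjx,rzdzo,kckhh] add [qcrdw] -> 12 lines: odp bwt qcrdw tpnp fqnif satvw sjwg wjp rkh fzwa jqt itwjm
Hunk 2: at line 8 remove [rkh] add [iwvxf,ydy] -> 13 lines: odp bwt qcrdw tpnp fqnif satvw sjwg wjp iwvxf ydy fzwa jqt itwjm
Hunk 3: at line 6 remove [sjwg,wjp,iwvxf] add [jythk,aiec,gzq] -> 13 lines: odp bwt qcrdw tpnp fqnif satvw jythk aiec gzq ydy fzwa jqt itwjm
Hunk 4: at line 6 remove [aiec,gzq] add [zgl] -> 12 lines: odp bwt qcrdw tpnp fqnif satvw jythk zgl ydy fzwa jqt itwjm
Hunk 5: at line 2 remove [qcrdw,tpnp] add [plgja] -> 11 lines: odp bwt plgja fqnif satvw jythk zgl ydy fzwa jqt itwjm
Hunk 6: at line 6 remove [zgl,ydy] add [ptjiw] -> 10 lines: odp bwt plgja fqnif satvw jythk ptjiw fzwa jqt itwjm

Answer: odp
bwt
plgja
fqnif
satvw
jythk
ptjiw
fzwa
jqt
itwjm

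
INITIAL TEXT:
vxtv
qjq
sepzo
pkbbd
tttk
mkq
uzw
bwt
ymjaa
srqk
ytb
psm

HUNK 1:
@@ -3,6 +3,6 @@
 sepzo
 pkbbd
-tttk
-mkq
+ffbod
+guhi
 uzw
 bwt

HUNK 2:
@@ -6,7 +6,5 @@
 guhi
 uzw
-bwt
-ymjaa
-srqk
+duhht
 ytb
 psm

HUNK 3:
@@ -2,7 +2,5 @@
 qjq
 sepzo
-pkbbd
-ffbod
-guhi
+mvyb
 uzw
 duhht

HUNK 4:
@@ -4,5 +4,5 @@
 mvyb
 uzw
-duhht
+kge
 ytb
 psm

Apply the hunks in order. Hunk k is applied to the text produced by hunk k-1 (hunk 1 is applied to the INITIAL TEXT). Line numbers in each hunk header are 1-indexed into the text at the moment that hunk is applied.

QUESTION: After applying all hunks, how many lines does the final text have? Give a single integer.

Answer: 8

Derivation:
Hunk 1: at line 3 remove [tttk,mkq] add [ffbod,guhi] -> 12 lines: vxtv qjq sepzo pkbbd ffbod guhi uzw bwt ymjaa srqk ytb psm
Hunk 2: at line 6 remove [bwt,ymjaa,srqk] add [duhht] -> 10 lines: vxtv qjq sepzo pkbbd ffbod guhi uzw duhht ytb psm
Hunk 3: at line 2 remove [pkbbd,ffbod,guhi] add [mvyb] -> 8 lines: vxtv qjq sepzo mvyb uzw duhht ytb psm
Hunk 4: at line 4 remove [duhht] add [kge] -> 8 lines: vxtv qjq sepzo mvyb uzw kge ytb psm
Final line count: 8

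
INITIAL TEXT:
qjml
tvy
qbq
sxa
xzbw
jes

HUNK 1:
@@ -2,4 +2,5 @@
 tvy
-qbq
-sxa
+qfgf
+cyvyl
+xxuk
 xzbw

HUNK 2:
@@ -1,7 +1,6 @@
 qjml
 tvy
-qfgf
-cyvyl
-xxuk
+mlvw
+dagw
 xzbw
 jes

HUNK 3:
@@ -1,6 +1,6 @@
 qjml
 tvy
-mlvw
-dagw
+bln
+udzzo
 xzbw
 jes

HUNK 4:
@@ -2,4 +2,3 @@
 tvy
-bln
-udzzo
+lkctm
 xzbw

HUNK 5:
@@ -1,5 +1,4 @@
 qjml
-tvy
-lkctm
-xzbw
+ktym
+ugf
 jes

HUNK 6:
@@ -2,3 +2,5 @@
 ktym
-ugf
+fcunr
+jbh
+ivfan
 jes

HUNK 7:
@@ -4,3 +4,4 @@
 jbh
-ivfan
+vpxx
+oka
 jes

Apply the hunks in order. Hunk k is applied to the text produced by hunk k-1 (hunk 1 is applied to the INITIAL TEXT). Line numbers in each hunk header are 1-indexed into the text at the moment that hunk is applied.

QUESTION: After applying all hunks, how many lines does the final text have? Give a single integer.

Hunk 1: at line 2 remove [qbq,sxa] add [qfgf,cyvyl,xxuk] -> 7 lines: qjml tvy qfgf cyvyl xxuk xzbw jes
Hunk 2: at line 1 remove [qfgf,cyvyl,xxuk] add [mlvw,dagw] -> 6 lines: qjml tvy mlvw dagw xzbw jes
Hunk 3: at line 1 remove [mlvw,dagw] add [bln,udzzo] -> 6 lines: qjml tvy bln udzzo xzbw jes
Hunk 4: at line 2 remove [bln,udzzo] add [lkctm] -> 5 lines: qjml tvy lkctm xzbw jes
Hunk 5: at line 1 remove [tvy,lkctm,xzbw] add [ktym,ugf] -> 4 lines: qjml ktym ugf jes
Hunk 6: at line 2 remove [ugf] add [fcunr,jbh,ivfan] -> 6 lines: qjml ktym fcunr jbh ivfan jes
Hunk 7: at line 4 remove [ivfan] add [vpxx,oka] -> 7 lines: qjml ktym fcunr jbh vpxx oka jes
Final line count: 7

Answer: 7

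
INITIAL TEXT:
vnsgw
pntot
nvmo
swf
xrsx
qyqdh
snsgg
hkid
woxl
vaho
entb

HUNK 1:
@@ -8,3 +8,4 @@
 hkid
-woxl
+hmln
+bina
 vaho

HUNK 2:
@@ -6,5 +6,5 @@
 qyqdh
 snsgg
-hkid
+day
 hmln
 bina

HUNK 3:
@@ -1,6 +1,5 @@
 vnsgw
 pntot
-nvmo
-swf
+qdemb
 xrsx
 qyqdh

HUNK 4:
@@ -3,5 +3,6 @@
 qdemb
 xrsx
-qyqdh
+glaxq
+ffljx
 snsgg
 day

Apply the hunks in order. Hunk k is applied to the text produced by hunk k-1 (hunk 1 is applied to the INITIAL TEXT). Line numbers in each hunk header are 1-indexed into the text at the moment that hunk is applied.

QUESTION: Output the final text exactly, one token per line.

Hunk 1: at line 8 remove [woxl] add [hmln,bina] -> 12 lines: vnsgw pntot nvmo swf xrsx qyqdh snsgg hkid hmln bina vaho entb
Hunk 2: at line 6 remove [hkid] add [day] -> 12 lines: vnsgw pntot nvmo swf xrsx qyqdh snsgg day hmln bina vaho entb
Hunk 3: at line 1 remove [nvmo,swf] add [qdemb] -> 11 lines: vnsgw pntot qdemb xrsx qyqdh snsgg day hmln bina vaho entb
Hunk 4: at line 3 remove [qyqdh] add [glaxq,ffljx] -> 12 lines: vnsgw pntot qdemb xrsx glaxq ffljx snsgg day hmln bina vaho entb

Answer: vnsgw
pntot
qdemb
xrsx
glaxq
ffljx
snsgg
day
hmln
bina
vaho
entb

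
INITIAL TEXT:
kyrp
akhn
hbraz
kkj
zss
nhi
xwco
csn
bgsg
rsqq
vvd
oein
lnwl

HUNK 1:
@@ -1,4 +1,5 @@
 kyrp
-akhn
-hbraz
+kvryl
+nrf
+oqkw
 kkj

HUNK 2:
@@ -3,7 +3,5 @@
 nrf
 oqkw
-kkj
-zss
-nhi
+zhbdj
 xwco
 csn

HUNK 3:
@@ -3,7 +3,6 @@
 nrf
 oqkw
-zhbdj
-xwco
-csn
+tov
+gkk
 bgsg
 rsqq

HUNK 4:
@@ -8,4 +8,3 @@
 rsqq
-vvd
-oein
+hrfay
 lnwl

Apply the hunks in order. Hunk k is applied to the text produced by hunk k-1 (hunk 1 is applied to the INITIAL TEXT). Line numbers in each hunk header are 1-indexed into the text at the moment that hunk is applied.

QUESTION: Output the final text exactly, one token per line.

Answer: kyrp
kvryl
nrf
oqkw
tov
gkk
bgsg
rsqq
hrfay
lnwl

Derivation:
Hunk 1: at line 1 remove [akhn,hbraz] add [kvryl,nrf,oqkw] -> 14 lines: kyrp kvryl nrf oqkw kkj zss nhi xwco csn bgsg rsqq vvd oein lnwl
Hunk 2: at line 3 remove [kkj,zss,nhi] add [zhbdj] -> 12 lines: kyrp kvryl nrf oqkw zhbdj xwco csn bgsg rsqq vvd oein lnwl
Hunk 3: at line 3 remove [zhbdj,xwco,csn] add [tov,gkk] -> 11 lines: kyrp kvryl nrf oqkw tov gkk bgsg rsqq vvd oein lnwl
Hunk 4: at line 8 remove [vvd,oein] add [hrfay] -> 10 lines: kyrp kvryl nrf oqkw tov gkk bgsg rsqq hrfay lnwl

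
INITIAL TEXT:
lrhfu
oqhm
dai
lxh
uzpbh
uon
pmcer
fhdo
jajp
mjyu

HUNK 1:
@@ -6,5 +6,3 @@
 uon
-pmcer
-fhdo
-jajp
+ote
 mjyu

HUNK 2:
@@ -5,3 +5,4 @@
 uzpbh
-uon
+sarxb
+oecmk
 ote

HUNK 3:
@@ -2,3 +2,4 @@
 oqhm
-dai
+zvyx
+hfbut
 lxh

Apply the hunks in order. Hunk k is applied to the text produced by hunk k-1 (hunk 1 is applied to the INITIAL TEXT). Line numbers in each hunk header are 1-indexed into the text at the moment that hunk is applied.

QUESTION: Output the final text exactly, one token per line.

Hunk 1: at line 6 remove [pmcer,fhdo,jajp] add [ote] -> 8 lines: lrhfu oqhm dai lxh uzpbh uon ote mjyu
Hunk 2: at line 5 remove [uon] add [sarxb,oecmk] -> 9 lines: lrhfu oqhm dai lxh uzpbh sarxb oecmk ote mjyu
Hunk 3: at line 2 remove [dai] add [zvyx,hfbut] -> 10 lines: lrhfu oqhm zvyx hfbut lxh uzpbh sarxb oecmk ote mjyu

Answer: lrhfu
oqhm
zvyx
hfbut
lxh
uzpbh
sarxb
oecmk
ote
mjyu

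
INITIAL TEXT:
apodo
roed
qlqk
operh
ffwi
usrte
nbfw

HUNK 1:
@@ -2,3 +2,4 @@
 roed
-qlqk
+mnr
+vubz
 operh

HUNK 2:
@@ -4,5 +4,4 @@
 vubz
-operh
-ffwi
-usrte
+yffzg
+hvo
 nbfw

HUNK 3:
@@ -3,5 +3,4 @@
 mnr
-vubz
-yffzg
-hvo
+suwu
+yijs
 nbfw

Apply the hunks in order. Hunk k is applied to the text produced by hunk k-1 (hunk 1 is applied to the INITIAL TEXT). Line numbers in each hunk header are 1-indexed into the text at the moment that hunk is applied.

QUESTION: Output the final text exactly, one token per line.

Answer: apodo
roed
mnr
suwu
yijs
nbfw

Derivation:
Hunk 1: at line 2 remove [qlqk] add [mnr,vubz] -> 8 lines: apodo roed mnr vubz operh ffwi usrte nbfw
Hunk 2: at line 4 remove [operh,ffwi,usrte] add [yffzg,hvo] -> 7 lines: apodo roed mnr vubz yffzg hvo nbfw
Hunk 3: at line 3 remove [vubz,yffzg,hvo] add [suwu,yijs] -> 6 lines: apodo roed mnr suwu yijs nbfw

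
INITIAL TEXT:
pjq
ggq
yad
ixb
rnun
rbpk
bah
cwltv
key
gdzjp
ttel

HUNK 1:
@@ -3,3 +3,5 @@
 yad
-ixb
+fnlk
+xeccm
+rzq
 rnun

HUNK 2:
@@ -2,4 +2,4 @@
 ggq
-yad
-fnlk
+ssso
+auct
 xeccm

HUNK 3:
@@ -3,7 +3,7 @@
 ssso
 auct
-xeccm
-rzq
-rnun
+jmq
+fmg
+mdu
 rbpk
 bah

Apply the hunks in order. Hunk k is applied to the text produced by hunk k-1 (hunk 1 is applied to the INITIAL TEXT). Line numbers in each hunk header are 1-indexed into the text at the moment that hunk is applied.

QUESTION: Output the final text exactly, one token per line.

Answer: pjq
ggq
ssso
auct
jmq
fmg
mdu
rbpk
bah
cwltv
key
gdzjp
ttel

Derivation:
Hunk 1: at line 3 remove [ixb] add [fnlk,xeccm,rzq] -> 13 lines: pjq ggq yad fnlk xeccm rzq rnun rbpk bah cwltv key gdzjp ttel
Hunk 2: at line 2 remove [yad,fnlk] add [ssso,auct] -> 13 lines: pjq ggq ssso auct xeccm rzq rnun rbpk bah cwltv key gdzjp ttel
Hunk 3: at line 3 remove [xeccm,rzq,rnun] add [jmq,fmg,mdu] -> 13 lines: pjq ggq ssso auct jmq fmg mdu rbpk bah cwltv key gdzjp ttel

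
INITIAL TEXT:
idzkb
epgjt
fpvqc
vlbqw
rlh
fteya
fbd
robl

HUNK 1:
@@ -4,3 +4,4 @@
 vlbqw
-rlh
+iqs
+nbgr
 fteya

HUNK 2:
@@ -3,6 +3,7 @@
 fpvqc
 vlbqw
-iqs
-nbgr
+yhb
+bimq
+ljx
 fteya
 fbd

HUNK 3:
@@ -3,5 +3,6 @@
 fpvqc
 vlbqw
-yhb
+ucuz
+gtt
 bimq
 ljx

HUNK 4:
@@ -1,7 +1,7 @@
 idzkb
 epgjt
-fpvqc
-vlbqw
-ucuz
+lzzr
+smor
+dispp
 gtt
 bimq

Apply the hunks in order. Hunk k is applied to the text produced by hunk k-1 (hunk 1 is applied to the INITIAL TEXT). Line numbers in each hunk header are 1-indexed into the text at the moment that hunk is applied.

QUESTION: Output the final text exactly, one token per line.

Answer: idzkb
epgjt
lzzr
smor
dispp
gtt
bimq
ljx
fteya
fbd
robl

Derivation:
Hunk 1: at line 4 remove [rlh] add [iqs,nbgr] -> 9 lines: idzkb epgjt fpvqc vlbqw iqs nbgr fteya fbd robl
Hunk 2: at line 3 remove [iqs,nbgr] add [yhb,bimq,ljx] -> 10 lines: idzkb epgjt fpvqc vlbqw yhb bimq ljx fteya fbd robl
Hunk 3: at line 3 remove [yhb] add [ucuz,gtt] -> 11 lines: idzkb epgjt fpvqc vlbqw ucuz gtt bimq ljx fteya fbd robl
Hunk 4: at line 1 remove [fpvqc,vlbqw,ucuz] add [lzzr,smor,dispp] -> 11 lines: idzkb epgjt lzzr smor dispp gtt bimq ljx fteya fbd robl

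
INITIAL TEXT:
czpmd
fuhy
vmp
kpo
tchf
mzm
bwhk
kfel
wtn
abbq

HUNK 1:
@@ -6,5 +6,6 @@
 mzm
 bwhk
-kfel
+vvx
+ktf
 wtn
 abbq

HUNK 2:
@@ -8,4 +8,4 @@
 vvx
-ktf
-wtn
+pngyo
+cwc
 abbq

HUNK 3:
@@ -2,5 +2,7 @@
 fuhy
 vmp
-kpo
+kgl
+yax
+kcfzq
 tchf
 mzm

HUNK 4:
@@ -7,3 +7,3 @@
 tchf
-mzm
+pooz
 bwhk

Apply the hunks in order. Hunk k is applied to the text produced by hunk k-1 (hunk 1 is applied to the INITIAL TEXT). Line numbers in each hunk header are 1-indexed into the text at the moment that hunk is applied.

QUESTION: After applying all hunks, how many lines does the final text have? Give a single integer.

Answer: 13

Derivation:
Hunk 1: at line 6 remove [kfel] add [vvx,ktf] -> 11 lines: czpmd fuhy vmp kpo tchf mzm bwhk vvx ktf wtn abbq
Hunk 2: at line 8 remove [ktf,wtn] add [pngyo,cwc] -> 11 lines: czpmd fuhy vmp kpo tchf mzm bwhk vvx pngyo cwc abbq
Hunk 3: at line 2 remove [kpo] add [kgl,yax,kcfzq] -> 13 lines: czpmd fuhy vmp kgl yax kcfzq tchf mzm bwhk vvx pngyo cwc abbq
Hunk 4: at line 7 remove [mzm] add [pooz] -> 13 lines: czpmd fuhy vmp kgl yax kcfzq tchf pooz bwhk vvx pngyo cwc abbq
Final line count: 13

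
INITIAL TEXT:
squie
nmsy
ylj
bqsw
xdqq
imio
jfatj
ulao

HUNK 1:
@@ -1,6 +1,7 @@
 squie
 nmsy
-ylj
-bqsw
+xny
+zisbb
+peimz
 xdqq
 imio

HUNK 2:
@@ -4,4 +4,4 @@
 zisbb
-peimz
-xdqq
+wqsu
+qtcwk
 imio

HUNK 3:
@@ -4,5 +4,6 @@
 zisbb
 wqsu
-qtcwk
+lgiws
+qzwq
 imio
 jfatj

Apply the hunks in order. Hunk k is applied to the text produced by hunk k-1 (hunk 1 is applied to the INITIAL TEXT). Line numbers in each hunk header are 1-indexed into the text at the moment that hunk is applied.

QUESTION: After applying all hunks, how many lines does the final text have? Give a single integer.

Answer: 10

Derivation:
Hunk 1: at line 1 remove [ylj,bqsw] add [xny,zisbb,peimz] -> 9 lines: squie nmsy xny zisbb peimz xdqq imio jfatj ulao
Hunk 2: at line 4 remove [peimz,xdqq] add [wqsu,qtcwk] -> 9 lines: squie nmsy xny zisbb wqsu qtcwk imio jfatj ulao
Hunk 3: at line 4 remove [qtcwk] add [lgiws,qzwq] -> 10 lines: squie nmsy xny zisbb wqsu lgiws qzwq imio jfatj ulao
Final line count: 10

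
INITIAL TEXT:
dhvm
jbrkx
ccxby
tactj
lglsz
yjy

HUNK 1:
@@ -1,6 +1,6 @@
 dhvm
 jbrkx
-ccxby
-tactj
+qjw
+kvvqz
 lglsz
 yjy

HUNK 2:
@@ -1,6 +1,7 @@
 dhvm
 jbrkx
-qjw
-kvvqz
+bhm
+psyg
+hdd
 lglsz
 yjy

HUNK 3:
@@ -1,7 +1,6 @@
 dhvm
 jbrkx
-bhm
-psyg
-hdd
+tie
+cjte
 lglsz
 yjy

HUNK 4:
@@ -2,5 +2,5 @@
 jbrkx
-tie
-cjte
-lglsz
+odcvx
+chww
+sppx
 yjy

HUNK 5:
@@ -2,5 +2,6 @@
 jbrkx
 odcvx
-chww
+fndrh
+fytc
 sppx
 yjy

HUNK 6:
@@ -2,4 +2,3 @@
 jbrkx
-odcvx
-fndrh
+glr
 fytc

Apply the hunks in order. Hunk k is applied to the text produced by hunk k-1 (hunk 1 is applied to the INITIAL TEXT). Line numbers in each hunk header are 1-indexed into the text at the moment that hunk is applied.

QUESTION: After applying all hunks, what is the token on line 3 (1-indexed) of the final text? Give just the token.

Answer: glr

Derivation:
Hunk 1: at line 1 remove [ccxby,tactj] add [qjw,kvvqz] -> 6 lines: dhvm jbrkx qjw kvvqz lglsz yjy
Hunk 2: at line 1 remove [qjw,kvvqz] add [bhm,psyg,hdd] -> 7 lines: dhvm jbrkx bhm psyg hdd lglsz yjy
Hunk 3: at line 1 remove [bhm,psyg,hdd] add [tie,cjte] -> 6 lines: dhvm jbrkx tie cjte lglsz yjy
Hunk 4: at line 2 remove [tie,cjte,lglsz] add [odcvx,chww,sppx] -> 6 lines: dhvm jbrkx odcvx chww sppx yjy
Hunk 5: at line 2 remove [chww] add [fndrh,fytc] -> 7 lines: dhvm jbrkx odcvx fndrh fytc sppx yjy
Hunk 6: at line 2 remove [odcvx,fndrh] add [glr] -> 6 lines: dhvm jbrkx glr fytc sppx yjy
Final line 3: glr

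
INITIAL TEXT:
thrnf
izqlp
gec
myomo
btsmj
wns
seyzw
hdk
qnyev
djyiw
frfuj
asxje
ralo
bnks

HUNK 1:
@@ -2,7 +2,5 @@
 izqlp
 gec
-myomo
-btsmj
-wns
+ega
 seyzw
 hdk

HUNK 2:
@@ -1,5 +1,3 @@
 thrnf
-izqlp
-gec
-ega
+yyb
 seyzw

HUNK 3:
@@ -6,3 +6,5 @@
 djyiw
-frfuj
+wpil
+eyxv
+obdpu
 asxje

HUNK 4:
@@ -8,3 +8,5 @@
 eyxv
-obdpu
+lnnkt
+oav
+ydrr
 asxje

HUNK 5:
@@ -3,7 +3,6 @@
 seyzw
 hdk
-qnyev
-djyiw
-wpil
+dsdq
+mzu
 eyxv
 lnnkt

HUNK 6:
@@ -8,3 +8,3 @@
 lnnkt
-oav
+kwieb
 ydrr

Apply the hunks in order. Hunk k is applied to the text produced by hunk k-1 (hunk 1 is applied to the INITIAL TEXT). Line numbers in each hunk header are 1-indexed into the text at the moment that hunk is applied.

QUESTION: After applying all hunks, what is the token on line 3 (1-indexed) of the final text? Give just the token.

Hunk 1: at line 2 remove [myomo,btsmj,wns] add [ega] -> 12 lines: thrnf izqlp gec ega seyzw hdk qnyev djyiw frfuj asxje ralo bnks
Hunk 2: at line 1 remove [izqlp,gec,ega] add [yyb] -> 10 lines: thrnf yyb seyzw hdk qnyev djyiw frfuj asxje ralo bnks
Hunk 3: at line 6 remove [frfuj] add [wpil,eyxv,obdpu] -> 12 lines: thrnf yyb seyzw hdk qnyev djyiw wpil eyxv obdpu asxje ralo bnks
Hunk 4: at line 8 remove [obdpu] add [lnnkt,oav,ydrr] -> 14 lines: thrnf yyb seyzw hdk qnyev djyiw wpil eyxv lnnkt oav ydrr asxje ralo bnks
Hunk 5: at line 3 remove [qnyev,djyiw,wpil] add [dsdq,mzu] -> 13 lines: thrnf yyb seyzw hdk dsdq mzu eyxv lnnkt oav ydrr asxje ralo bnks
Hunk 6: at line 8 remove [oav] add [kwieb] -> 13 lines: thrnf yyb seyzw hdk dsdq mzu eyxv lnnkt kwieb ydrr asxje ralo bnks
Final line 3: seyzw

Answer: seyzw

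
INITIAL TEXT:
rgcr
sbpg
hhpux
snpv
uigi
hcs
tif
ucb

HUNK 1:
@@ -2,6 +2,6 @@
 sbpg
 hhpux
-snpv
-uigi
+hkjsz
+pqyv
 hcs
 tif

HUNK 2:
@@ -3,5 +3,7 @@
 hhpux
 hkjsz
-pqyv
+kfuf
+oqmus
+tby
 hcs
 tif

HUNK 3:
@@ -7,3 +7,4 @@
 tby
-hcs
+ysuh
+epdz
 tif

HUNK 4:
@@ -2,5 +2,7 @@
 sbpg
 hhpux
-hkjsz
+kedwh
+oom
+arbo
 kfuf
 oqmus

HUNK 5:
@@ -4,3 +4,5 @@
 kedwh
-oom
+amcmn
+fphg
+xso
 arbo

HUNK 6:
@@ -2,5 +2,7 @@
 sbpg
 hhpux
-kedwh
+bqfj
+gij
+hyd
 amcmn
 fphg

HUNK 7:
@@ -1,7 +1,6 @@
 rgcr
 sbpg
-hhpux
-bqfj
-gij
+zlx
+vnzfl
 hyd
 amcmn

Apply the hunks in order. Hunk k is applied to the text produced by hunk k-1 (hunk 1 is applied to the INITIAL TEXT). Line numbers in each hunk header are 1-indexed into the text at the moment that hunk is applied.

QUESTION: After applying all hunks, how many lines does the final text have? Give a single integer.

Hunk 1: at line 2 remove [snpv,uigi] add [hkjsz,pqyv] -> 8 lines: rgcr sbpg hhpux hkjsz pqyv hcs tif ucb
Hunk 2: at line 3 remove [pqyv] add [kfuf,oqmus,tby] -> 10 lines: rgcr sbpg hhpux hkjsz kfuf oqmus tby hcs tif ucb
Hunk 3: at line 7 remove [hcs] add [ysuh,epdz] -> 11 lines: rgcr sbpg hhpux hkjsz kfuf oqmus tby ysuh epdz tif ucb
Hunk 4: at line 2 remove [hkjsz] add [kedwh,oom,arbo] -> 13 lines: rgcr sbpg hhpux kedwh oom arbo kfuf oqmus tby ysuh epdz tif ucb
Hunk 5: at line 4 remove [oom] add [amcmn,fphg,xso] -> 15 lines: rgcr sbpg hhpux kedwh amcmn fphg xso arbo kfuf oqmus tby ysuh epdz tif ucb
Hunk 6: at line 2 remove [kedwh] add [bqfj,gij,hyd] -> 17 lines: rgcr sbpg hhpux bqfj gij hyd amcmn fphg xso arbo kfuf oqmus tby ysuh epdz tif ucb
Hunk 7: at line 1 remove [hhpux,bqfj,gij] add [zlx,vnzfl] -> 16 lines: rgcr sbpg zlx vnzfl hyd amcmn fphg xso arbo kfuf oqmus tby ysuh epdz tif ucb
Final line count: 16

Answer: 16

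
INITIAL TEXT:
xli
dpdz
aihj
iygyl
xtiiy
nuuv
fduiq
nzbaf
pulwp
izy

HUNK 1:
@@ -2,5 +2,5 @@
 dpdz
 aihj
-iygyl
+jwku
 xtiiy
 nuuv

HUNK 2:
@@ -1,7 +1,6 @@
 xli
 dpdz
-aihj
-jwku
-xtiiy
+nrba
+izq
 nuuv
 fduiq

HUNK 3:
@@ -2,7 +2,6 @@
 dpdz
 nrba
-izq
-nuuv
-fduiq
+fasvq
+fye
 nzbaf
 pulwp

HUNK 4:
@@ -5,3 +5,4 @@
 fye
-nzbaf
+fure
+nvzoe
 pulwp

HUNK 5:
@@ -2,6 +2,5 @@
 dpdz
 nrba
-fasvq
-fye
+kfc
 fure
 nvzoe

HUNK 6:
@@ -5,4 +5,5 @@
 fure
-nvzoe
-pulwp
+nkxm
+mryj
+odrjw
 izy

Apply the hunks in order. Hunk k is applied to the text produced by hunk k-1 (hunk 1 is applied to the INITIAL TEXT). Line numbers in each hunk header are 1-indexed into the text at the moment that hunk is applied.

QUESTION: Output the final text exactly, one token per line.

Hunk 1: at line 2 remove [iygyl] add [jwku] -> 10 lines: xli dpdz aihj jwku xtiiy nuuv fduiq nzbaf pulwp izy
Hunk 2: at line 1 remove [aihj,jwku,xtiiy] add [nrba,izq] -> 9 lines: xli dpdz nrba izq nuuv fduiq nzbaf pulwp izy
Hunk 3: at line 2 remove [izq,nuuv,fduiq] add [fasvq,fye] -> 8 lines: xli dpdz nrba fasvq fye nzbaf pulwp izy
Hunk 4: at line 5 remove [nzbaf] add [fure,nvzoe] -> 9 lines: xli dpdz nrba fasvq fye fure nvzoe pulwp izy
Hunk 5: at line 2 remove [fasvq,fye] add [kfc] -> 8 lines: xli dpdz nrba kfc fure nvzoe pulwp izy
Hunk 6: at line 5 remove [nvzoe,pulwp] add [nkxm,mryj,odrjw] -> 9 lines: xli dpdz nrba kfc fure nkxm mryj odrjw izy

Answer: xli
dpdz
nrba
kfc
fure
nkxm
mryj
odrjw
izy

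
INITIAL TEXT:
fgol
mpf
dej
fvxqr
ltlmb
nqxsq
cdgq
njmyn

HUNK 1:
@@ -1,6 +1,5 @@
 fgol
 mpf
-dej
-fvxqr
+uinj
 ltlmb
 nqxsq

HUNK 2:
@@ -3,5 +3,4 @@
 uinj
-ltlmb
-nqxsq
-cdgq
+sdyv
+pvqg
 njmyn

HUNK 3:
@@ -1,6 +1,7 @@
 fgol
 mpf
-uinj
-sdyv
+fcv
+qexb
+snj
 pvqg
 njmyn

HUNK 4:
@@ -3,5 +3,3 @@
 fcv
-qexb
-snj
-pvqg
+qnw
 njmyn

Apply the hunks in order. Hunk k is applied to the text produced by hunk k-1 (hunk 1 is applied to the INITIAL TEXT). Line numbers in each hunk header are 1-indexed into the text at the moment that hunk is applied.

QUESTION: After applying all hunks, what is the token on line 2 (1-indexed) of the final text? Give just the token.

Answer: mpf

Derivation:
Hunk 1: at line 1 remove [dej,fvxqr] add [uinj] -> 7 lines: fgol mpf uinj ltlmb nqxsq cdgq njmyn
Hunk 2: at line 3 remove [ltlmb,nqxsq,cdgq] add [sdyv,pvqg] -> 6 lines: fgol mpf uinj sdyv pvqg njmyn
Hunk 3: at line 1 remove [uinj,sdyv] add [fcv,qexb,snj] -> 7 lines: fgol mpf fcv qexb snj pvqg njmyn
Hunk 4: at line 3 remove [qexb,snj,pvqg] add [qnw] -> 5 lines: fgol mpf fcv qnw njmyn
Final line 2: mpf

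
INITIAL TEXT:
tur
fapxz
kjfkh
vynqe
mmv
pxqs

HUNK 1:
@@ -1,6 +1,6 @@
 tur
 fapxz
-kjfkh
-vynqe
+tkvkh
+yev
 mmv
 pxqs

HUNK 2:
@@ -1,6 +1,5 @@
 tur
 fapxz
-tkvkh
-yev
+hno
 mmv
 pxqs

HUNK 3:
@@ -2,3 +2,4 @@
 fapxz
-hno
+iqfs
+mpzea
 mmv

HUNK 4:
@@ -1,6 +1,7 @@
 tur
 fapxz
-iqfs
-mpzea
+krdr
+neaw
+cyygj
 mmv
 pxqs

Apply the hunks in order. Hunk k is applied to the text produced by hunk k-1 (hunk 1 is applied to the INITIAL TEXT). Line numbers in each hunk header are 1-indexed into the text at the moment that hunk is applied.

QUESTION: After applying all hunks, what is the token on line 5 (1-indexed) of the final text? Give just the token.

Hunk 1: at line 1 remove [kjfkh,vynqe] add [tkvkh,yev] -> 6 lines: tur fapxz tkvkh yev mmv pxqs
Hunk 2: at line 1 remove [tkvkh,yev] add [hno] -> 5 lines: tur fapxz hno mmv pxqs
Hunk 3: at line 2 remove [hno] add [iqfs,mpzea] -> 6 lines: tur fapxz iqfs mpzea mmv pxqs
Hunk 4: at line 1 remove [iqfs,mpzea] add [krdr,neaw,cyygj] -> 7 lines: tur fapxz krdr neaw cyygj mmv pxqs
Final line 5: cyygj

Answer: cyygj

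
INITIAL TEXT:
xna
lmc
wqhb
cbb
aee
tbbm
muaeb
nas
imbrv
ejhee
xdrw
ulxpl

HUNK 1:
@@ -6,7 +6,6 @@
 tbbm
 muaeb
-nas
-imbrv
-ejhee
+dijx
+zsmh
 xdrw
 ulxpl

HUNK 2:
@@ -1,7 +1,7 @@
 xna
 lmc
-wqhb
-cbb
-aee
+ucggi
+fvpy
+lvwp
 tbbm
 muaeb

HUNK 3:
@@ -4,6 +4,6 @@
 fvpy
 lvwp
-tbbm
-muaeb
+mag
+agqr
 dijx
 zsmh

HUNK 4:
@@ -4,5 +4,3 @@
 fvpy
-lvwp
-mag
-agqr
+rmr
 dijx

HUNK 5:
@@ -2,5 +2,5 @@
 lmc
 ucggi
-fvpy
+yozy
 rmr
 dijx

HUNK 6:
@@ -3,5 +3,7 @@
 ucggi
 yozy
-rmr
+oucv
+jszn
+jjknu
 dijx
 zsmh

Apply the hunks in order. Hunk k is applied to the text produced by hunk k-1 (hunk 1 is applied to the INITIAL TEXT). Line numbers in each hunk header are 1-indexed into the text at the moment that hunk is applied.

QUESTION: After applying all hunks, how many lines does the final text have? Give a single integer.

Hunk 1: at line 6 remove [nas,imbrv,ejhee] add [dijx,zsmh] -> 11 lines: xna lmc wqhb cbb aee tbbm muaeb dijx zsmh xdrw ulxpl
Hunk 2: at line 1 remove [wqhb,cbb,aee] add [ucggi,fvpy,lvwp] -> 11 lines: xna lmc ucggi fvpy lvwp tbbm muaeb dijx zsmh xdrw ulxpl
Hunk 3: at line 4 remove [tbbm,muaeb] add [mag,agqr] -> 11 lines: xna lmc ucggi fvpy lvwp mag agqr dijx zsmh xdrw ulxpl
Hunk 4: at line 4 remove [lvwp,mag,agqr] add [rmr] -> 9 lines: xna lmc ucggi fvpy rmr dijx zsmh xdrw ulxpl
Hunk 5: at line 2 remove [fvpy] add [yozy] -> 9 lines: xna lmc ucggi yozy rmr dijx zsmh xdrw ulxpl
Hunk 6: at line 3 remove [rmr] add [oucv,jszn,jjknu] -> 11 lines: xna lmc ucggi yozy oucv jszn jjknu dijx zsmh xdrw ulxpl
Final line count: 11

Answer: 11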